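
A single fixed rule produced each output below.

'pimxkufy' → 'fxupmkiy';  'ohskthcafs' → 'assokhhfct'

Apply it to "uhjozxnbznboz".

bzzxuoonnjhbz

In each case the input is transformed by: sort the characters into reverse alphabetical order, then swap the first and last characters.
Working it through for "uhjozxnbznboz": intermediate "zzzxuoonnjhbb", final "bzzxuoonnjhbz".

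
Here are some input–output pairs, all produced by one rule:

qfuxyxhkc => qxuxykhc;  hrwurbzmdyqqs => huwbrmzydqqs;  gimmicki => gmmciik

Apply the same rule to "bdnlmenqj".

The transformation: swap each adjacent pair of characters (1↔2, 3↔4, ...), then delete the first character.
"bdnlmenqj" → "dblnemqnj" → "blnemqnj".

blnemqnj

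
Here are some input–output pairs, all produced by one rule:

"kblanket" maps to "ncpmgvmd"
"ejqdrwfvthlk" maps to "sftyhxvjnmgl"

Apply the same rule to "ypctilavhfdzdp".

In each case the input is transformed by: shift every letter 2 places forward in the alphabet (wrapping around), then move the first 2 characters to the end (rotate left by 2).
On "ypctilavhfdzdp" that produces "evkncxjhfbfrar".

evkncxjhfbfrar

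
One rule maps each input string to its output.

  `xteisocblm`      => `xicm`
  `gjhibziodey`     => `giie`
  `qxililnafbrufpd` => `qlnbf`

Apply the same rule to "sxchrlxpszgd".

shxz

The pattern: keep one character in every 3, starting at position 1 (positions 1st, 4th, 7th, ...).
For "sxchrlxpszgd" the result is "shxz".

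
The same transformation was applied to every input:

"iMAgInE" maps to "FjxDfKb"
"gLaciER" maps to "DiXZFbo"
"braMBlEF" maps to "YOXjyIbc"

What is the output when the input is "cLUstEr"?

Each output is the input with this applied: shift every letter 3 places backward in the alphabet (wrapping around), then flip the case of every letter.
Applying both steps to "cLUstEr": "zIRpqBo", then "ZirPQbO".
(Check on "iMAgInE": → "fJXdFkB" → "FjxDfKb" ✓)

ZirPQbO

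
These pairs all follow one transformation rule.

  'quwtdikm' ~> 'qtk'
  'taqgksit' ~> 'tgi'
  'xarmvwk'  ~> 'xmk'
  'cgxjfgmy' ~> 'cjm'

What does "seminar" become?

sir

Each output is the input with this applied: keep one character in every 3, starting at position 1 (positions 1st, 4th, 7th, ...).
For "seminar" the result is "sir".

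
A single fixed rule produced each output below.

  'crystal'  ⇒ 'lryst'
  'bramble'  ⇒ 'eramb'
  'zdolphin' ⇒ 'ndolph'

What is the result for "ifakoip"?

Each output is the input with this applied: swap the first and last characters, then delete the last 2 characters.
"ifakoip" → "pfakoii" → "pfako".

pfako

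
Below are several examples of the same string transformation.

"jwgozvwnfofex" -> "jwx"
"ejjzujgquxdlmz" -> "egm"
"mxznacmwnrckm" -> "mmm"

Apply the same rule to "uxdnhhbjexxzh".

Looking at the pairs, the operation is to keep one character in every 3, starting at position 1 (positions 1st, 4th, 7th, ...), then keep every other character starting from the first (positions 1st, 3rd, 5th, ...).
Applying both steps to "uxdnhhbjexxzh": "unbxh", then "ubh".

ubh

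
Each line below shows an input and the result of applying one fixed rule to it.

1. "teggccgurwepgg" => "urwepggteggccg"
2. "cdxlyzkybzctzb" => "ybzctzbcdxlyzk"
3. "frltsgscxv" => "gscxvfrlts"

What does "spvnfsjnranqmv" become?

nranqmvspvnfsj

Looking at the pairs, the operation is to swap the front and back halves of the string.
Doing the same to "spvnfsjnranqmv": "nranqmvspvnfsj".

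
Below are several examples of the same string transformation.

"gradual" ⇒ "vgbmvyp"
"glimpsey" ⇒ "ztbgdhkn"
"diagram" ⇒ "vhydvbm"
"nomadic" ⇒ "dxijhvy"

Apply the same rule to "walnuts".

In each case the input is transformed by: move the last 2 characters to the front (rotate right by 2), then shift every letter 5 places backward in the alphabet (wrapping around).
Starting from "walnuts": after the first operation, "tswalnu"; after the second, "onrvgip".

onrvgip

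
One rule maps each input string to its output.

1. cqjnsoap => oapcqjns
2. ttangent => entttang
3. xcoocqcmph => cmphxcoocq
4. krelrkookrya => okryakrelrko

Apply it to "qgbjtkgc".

kgcqgbjt

The pattern: swap the front and back halves of the string, then move the first character to the end.
Starting from "qgbjtkgc": after the first operation, "tkgcqgbj"; after the second, "kgcqgbjt".
(Check on "cqjnsoap": → "soapcqjn" → "oapcqjns" ✓)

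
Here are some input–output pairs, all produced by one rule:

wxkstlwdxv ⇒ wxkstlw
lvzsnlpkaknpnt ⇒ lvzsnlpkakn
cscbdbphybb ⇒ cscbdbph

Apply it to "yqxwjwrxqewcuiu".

Rule — delete the last 3 characters.
So "yqxwjwrxqewcuiu" becomes "yqxwjwrxqewc".

yqxwjwrxqewc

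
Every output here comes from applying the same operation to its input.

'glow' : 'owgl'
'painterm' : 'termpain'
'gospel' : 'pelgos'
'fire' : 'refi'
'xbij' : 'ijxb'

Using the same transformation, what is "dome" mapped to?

medo

What's happening: swap the front and back halves of the string.
Doing the same to "dome": "medo".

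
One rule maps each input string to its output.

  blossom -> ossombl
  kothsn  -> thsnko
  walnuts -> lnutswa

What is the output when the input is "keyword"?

ywordke

Rule — move the first 2 characters to the end (rotate left by 2).
Doing the same to "keyword": "ywordke".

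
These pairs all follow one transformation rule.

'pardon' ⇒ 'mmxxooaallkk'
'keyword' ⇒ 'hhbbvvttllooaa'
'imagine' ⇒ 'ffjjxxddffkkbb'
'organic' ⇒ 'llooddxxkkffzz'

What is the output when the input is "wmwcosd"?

ttjjttzzllppaa

What's happening: shift every letter 3 places backward in the alphabet (wrapping around), then double every character.
"wmwcosd" → "tjtzlpa" → "ttjjttzzllppaa".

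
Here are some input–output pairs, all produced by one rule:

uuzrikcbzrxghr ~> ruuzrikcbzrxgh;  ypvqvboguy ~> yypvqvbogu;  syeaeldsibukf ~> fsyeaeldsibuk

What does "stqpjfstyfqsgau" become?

ustqpjfstyfqsga

Looking at the pairs, the operation is to move the last character to the front.
For "stqpjfstyfqsgau" the result is "ustqpjfstyfqsga".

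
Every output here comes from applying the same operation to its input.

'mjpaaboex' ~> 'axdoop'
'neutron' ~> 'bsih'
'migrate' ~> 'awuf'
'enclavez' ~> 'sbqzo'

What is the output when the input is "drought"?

Rule — shift every letter 12 places backward in the alphabet (wrapping around), then delete the last 3 characters.
Applying both steps to "drought": "rfciuvh", then "rfci".

rfci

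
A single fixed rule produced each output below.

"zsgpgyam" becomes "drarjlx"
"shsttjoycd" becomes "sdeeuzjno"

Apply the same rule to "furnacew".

The pattern: delete the first character, then shift every letter 11 places forward in the alphabet (wrapping around).
Working it through for "furnacew": intermediate "urnacew", final "fcylnph".

fcylnph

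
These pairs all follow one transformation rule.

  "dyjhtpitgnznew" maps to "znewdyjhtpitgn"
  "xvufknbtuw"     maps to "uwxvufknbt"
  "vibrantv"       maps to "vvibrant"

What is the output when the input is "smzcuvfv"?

The rule is to move the first 3 characters to the end (rotate left by 3), then swap the front and back halves of the string.
Applying both steps to "smzcuvfv": "cuvfvsmz", then "vsmzcuvf".
(Check on "dyjhtpitgnznew": → "htpitgnznewdyj" → "znewdyjhtpitgn" ✓)

vsmzcuvf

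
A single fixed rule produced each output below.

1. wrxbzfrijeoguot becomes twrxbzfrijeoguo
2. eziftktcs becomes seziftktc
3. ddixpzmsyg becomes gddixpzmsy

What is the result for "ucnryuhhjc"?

cucnryuhhj

What's happening: move the last character to the front.
"ucnryuhhjc" → "cucnryuhhj".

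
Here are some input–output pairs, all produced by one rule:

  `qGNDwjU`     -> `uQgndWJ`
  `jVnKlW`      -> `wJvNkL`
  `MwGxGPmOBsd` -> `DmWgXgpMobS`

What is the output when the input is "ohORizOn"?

Each output is the input with this applied: flip the case of every letter, then move the last character to the front.
Applying both steps to "ohORizOn": "OHorIZoN", then "NOHorIZo".

NOHorIZo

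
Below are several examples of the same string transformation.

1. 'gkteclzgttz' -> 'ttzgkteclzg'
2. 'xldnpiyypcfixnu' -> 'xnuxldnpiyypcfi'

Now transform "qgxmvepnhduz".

duzqgxmvepnh

Rule — move the last 3 characters to the front (rotate right by 3).
"qgxmvepnhduz" → "duzqgxmvepnh".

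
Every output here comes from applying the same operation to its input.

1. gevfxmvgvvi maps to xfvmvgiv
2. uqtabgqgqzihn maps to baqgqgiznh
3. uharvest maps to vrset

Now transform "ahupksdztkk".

kpdstzkk

Each output is the input with this applied: delete the first 3 characters, then swap each adjacent pair of characters (1↔2, 3↔4, ...).
On "ahupksdztkk": the first step gives "pksdztkk", and the second then gives "kpdstzkk".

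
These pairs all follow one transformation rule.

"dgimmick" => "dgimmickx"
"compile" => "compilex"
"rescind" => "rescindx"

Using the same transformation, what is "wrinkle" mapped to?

wrinklex

The rule is to append "x".
Applying that to "wrinkle" gives "wrinklex".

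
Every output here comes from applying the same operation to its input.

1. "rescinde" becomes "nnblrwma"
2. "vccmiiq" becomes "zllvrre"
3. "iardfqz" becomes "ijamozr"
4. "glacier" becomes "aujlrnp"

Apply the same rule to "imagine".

nvjprwr

What's happening: swap the first and last characters, then shift every letter 9 places forward in the alphabet (wrapping around).
"imagine" → "nvjprwr".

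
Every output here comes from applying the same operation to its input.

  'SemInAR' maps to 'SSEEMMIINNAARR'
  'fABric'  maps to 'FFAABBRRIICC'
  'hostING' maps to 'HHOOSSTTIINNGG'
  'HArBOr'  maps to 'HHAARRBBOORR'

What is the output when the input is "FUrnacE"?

FFUURRNNAACCEE

What's happening: double every character, then convert every letter to uppercase.
So "FUrnacE" becomes "FFUURRNNAACCEE".
(Check on "HArBOr": → "HHAArrBBOOrr" → "HHAARRBBOORR" ✓)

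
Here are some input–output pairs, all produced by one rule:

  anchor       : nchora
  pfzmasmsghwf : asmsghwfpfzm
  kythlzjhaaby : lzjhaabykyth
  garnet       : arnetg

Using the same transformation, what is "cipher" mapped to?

ipherc

The pattern: move the last 2 characters to the front (rotate right by 2), then swap the front and back halves of the string.
Applying both steps to "cipher": "erciph", then "ipherc".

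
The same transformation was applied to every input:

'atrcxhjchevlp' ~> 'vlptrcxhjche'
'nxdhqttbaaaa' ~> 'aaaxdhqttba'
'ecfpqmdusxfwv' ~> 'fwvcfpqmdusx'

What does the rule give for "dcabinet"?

In each case the input is transformed by: delete the first character, then move the last 3 characters to the front (rotate right by 3).
For "dcabinet", step one produces "cabinet"; step two turns that into "netcabi".

netcabi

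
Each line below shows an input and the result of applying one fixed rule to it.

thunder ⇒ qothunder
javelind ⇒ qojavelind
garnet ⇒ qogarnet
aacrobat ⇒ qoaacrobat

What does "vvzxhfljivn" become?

What's happening: prepend "qo".
"vvzxhfljivn" → "qovvzxhfljivn".

qovvzxhfljivn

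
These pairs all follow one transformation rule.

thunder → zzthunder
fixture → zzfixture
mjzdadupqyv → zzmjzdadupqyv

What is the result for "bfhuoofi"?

zzbfhuoofi

In each case the input is transformed by: prepend "zz".
For "bfhuoofi" the result is "zzbfhuoofi".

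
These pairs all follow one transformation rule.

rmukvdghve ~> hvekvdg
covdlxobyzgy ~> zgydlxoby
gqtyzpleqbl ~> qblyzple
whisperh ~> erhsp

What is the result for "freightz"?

In each case the input is transformed by: delete the first 3 characters, then move the last 3 characters to the front (rotate right by 3).
Applying both steps to "freightz": "ightz", then "htzig".

htzig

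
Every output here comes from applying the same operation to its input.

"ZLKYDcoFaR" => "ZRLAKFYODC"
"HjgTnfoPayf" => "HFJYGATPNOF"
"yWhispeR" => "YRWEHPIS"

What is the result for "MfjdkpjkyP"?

What's happening: take characters alternately from the front and the back (1st, last, 2nd, 2nd-last, ...), then convert every letter to uppercase.
Working it through for "MfjdkpjkyP": intermediate "MPfyjkdjkp", final "MPFYJKDJKP".

MPFYJKDJKP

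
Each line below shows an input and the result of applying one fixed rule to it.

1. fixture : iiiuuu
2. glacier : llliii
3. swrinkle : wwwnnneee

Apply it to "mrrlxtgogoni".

rrrxxxooonnn

What's happening: keep one character in every 3, starting at position 2 (positions 2nd, 5th, 8th, ...), then repeat every character 3 times.
Applying both steps to "mrrlxtgogoni": "rxon", then "rrrxxxooonnn".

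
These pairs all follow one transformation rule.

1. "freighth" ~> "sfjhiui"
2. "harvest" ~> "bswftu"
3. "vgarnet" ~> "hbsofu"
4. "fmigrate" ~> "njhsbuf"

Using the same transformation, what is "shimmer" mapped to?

ijnnfs

The transformation: shift every letter 1 place forward in the alphabet (wrapping around), then delete the first character.
Applying that to "shimmer" gives "ijnnfs".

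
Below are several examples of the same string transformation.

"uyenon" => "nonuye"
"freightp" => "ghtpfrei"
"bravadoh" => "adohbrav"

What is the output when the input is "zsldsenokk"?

enokkzslds

The transformation: swap the front and back halves of the string.
Doing the same to "zsldsenokk": "enokkzslds".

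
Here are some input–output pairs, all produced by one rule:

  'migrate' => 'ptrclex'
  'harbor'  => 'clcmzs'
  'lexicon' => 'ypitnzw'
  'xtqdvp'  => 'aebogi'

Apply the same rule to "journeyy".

In each case the input is transformed by: swap the first and last characters, then shift every letter 11 places forward in the alphabet (wrapping around).
Working it through for "journeyy": intermediate "yourneyj", final "jzfcypju".

jzfcypju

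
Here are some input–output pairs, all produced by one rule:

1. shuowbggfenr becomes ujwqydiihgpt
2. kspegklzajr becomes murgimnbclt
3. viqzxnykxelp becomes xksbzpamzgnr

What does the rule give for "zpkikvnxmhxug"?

brmkmxpzojzwi

What's happening: shift every letter 2 places forward in the alphabet (wrapping around).
On "zpkikvnxmhxug" that produces "brmkmxpzojzwi".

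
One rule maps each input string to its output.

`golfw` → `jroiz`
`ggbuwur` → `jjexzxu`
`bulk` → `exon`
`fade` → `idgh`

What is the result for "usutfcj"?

The rule is to shift every letter 3 places forward in the alphabet (wrapping around).
Doing the same to "usutfcj": "xvxwifm".

xvxwifm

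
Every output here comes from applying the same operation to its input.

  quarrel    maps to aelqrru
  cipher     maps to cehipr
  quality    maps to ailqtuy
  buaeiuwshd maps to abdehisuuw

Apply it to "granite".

Each output is the input with this applied: sort the characters into alphabetical order.
Applying that to "granite" gives "aeginrt".

aeginrt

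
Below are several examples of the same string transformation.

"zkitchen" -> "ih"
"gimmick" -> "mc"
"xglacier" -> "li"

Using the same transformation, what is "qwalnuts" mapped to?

au

In each case the input is transformed by: keep one character in every 3, starting at position 3 (positions 3rd, 6th, 9th, ...).
So "qwalnuts" becomes "au".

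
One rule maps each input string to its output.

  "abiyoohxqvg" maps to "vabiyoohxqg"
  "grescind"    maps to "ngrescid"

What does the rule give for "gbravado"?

Each output is the input with this applied: move the last character to the front, then swap the first and last characters.
"gbravado" → "dgbravao".

dgbravao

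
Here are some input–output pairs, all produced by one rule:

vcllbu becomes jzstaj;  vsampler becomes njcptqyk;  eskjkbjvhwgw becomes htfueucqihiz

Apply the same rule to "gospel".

The transformation: shift every letter 2 places backward in the alphabet (wrapping around), then swap the front and back halves of the string.
"gospel" → "emqncj" → "ncjemq".
(Check on "vcllbu": → "tajjzs" → "jzstaj" ✓)

ncjemq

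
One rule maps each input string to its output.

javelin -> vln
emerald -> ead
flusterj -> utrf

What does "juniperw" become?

In each case the input is transformed by: move the first character to the end, then keep every other character starting from the second (positions 2nd, 4th, 6th, ...).
Applying both steps to "juniperw": "uniperwj", then "nprj".

nprj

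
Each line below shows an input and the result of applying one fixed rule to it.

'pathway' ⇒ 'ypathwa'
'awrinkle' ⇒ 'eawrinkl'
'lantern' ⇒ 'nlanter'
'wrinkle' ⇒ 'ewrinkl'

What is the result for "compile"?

The rule is to move the last character to the front.
Applying that to "compile" gives "ecompil".

ecompil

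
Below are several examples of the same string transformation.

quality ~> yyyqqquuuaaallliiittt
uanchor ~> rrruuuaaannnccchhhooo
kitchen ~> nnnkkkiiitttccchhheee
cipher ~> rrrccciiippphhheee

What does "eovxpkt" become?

ttteeeooovvvxxxpppkkk

The rule is to move the last character to the front, then repeat every character 3 times.
On "eovxpkt": the first step gives "teovxpk", and the second then gives "ttteeeooovvvxxxpppkkk".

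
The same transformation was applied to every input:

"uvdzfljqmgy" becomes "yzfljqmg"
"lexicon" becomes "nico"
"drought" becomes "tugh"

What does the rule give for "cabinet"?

tine

The pattern: delete the first 3 characters, then move the last character to the front.
Applying both steps to "cabinet": "inet", then "tine".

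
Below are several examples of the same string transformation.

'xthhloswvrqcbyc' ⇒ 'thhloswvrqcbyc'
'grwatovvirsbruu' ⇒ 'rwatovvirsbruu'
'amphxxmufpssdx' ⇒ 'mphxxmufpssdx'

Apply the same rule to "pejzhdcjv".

ejzhdcjv

Each output is the input with this applied: delete the first character.
For "pejzhdcjv" the result is "ejzhdcjv".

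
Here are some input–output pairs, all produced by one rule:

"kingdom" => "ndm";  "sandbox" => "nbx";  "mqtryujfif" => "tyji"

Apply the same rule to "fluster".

Looking at the pairs, the operation is to delete the first character, then keep every other character starting from the second (positions 2nd, 4th, 6th, ...).
For "fluster", step one produces "luster"; step two turns that into "utr".
(Check on "kingdom": → "ingdom" → "ndm" ✓)

utr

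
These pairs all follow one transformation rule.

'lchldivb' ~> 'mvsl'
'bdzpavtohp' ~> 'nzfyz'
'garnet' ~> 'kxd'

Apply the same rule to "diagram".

sqk

The rule is to shift every letter 10 places forward in the alphabet (wrapping around), then keep every other character starting from the second (positions 2nd, 4th, 6th, ...).
Applying both steps to "diagram": "nskqbkw", then "sqk".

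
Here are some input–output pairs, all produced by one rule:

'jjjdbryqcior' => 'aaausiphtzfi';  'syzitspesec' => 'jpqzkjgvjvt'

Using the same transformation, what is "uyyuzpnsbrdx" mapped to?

lpplqgejsiuo

Each output is the input with this applied: shift every letter 9 places backward in the alphabet (wrapping around).
"uyyuzpnsbrdx" → "lpplqgejsiuo".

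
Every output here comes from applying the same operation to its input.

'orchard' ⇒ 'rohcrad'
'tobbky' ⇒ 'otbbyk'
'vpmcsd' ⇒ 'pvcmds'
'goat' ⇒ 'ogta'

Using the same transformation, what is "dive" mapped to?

Rule — swap each adjacent pair of characters (1↔2, 3↔4, ...).
Applying that to "dive" gives "idev".

idev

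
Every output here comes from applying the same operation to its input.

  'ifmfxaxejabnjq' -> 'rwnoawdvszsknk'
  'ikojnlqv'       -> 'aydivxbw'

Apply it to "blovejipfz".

The transformation: shift every letter 13 places forward in the alphabet (wrapping around) — i.e. ROT13, then swap the front and back halves of the string.
"blovejipfz" → "oybirwvcsm" → "wvcsmoybir".

wvcsmoybir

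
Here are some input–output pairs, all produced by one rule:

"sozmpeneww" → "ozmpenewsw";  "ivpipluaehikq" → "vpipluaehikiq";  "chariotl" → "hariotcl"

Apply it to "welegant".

In each case the input is transformed by: swap the first and last characters, then move the first character to the end.
So "welegant" becomes "eleganwt".

eleganwt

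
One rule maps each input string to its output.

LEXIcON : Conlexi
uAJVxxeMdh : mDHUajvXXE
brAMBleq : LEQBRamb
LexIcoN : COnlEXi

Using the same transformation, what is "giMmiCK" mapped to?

IckGImM

The rule is to move the last 3 characters to the front (rotate right by 3), then flip the case of every letter.
"giMmiCK" → "iCKgiMm" → "IckGImM".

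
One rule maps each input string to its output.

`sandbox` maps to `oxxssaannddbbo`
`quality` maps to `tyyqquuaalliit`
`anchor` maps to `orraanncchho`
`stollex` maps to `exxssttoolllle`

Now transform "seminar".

arrsseemmiinna

Rule — double every character, then move the last 3 characters to the front (rotate right by 3).
Starting from "seminar": after the first operation, "sseemmiinnaarr"; after the second, "arrsseemmiinna".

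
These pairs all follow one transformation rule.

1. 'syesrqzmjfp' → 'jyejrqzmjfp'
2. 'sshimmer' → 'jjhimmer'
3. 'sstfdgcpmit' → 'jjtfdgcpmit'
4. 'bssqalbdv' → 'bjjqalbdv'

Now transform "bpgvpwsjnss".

bpgvpwjjnjj

The rule is to replace every "s" with "j".
Doing the same to "bpgvpwsjnss": "bpgvpwjjnjj".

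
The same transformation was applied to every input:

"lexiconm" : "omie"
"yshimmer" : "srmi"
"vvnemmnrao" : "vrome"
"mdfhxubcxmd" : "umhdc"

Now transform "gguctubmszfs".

zusmgc

The transformation: keep every other character starting from the second (positions 2nd, 4th, 6th, ...), then sort the characters into reverse alphabetical order.
"gguctubmszfs" → "gcumzs" → "zusmgc".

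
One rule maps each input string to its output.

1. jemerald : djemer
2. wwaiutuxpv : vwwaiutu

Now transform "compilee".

In each case the input is transformed by: move the last character to the front, then delete the last 2 characters.
Working it through for "compilee": intermediate "ecompile", final "ecompi".
(Check on "wwaiutuxpv": → "vwwaiutuxp" → "vwwaiutu" ✓)

ecompi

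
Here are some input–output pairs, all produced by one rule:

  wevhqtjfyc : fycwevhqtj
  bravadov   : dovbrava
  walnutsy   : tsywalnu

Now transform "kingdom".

domking

What's happening: move the last 3 characters to the front (rotate right by 3).
So "kingdom" becomes "domking".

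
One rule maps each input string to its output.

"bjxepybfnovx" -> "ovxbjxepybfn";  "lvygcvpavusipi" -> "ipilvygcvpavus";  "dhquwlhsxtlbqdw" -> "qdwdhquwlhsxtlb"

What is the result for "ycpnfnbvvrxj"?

rxjycpnfnbvv

Looking at the pairs, the operation is to move the last 3 characters to the front (rotate right by 3).
For "ycpnfnbvvrxj" the result is "rxjycpnfnbvv".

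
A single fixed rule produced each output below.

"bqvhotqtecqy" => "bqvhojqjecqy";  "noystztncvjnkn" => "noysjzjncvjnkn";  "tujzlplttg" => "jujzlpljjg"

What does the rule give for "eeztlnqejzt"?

In each case the input is transformed by: replace every "t" with "j".
Applying that to "eeztlnqejzt" gives "eezjlnqejzj".

eezjlnqejzj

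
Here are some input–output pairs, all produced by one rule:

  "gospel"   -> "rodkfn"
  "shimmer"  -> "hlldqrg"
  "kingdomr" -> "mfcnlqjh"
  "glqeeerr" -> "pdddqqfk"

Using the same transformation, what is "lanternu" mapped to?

msdqmtkz

The transformation: move the first 2 characters to the end (rotate left by 2), then shift every letter 1 place backward in the alphabet (wrapping around).
For "lanternu" the result is "msdqmtkz".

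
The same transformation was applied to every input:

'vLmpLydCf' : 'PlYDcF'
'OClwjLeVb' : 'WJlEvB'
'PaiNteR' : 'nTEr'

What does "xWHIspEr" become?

What's happening: flip the case of every letter, then delete the first 3 characters.
Applying that to "xWHIspEr" gives "iSPeR".

iSPeR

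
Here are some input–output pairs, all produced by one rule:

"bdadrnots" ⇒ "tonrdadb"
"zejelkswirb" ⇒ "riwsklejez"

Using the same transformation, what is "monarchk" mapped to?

hcranom

In each case the input is transformed by: delete the last character, then reverse the string.
Applying both steps to "monarchk": "monarch", then "hcranom".
(Check on "zejelkswirb": → "zejelkswir" → "riwsklejez" ✓)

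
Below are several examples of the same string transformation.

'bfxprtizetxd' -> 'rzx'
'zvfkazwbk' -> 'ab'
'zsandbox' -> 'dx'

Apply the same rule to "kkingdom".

gm

Looking at the pairs, the operation is to keep one character in every 3, starting at position 2 (positions 2nd, 5th, 8th, ...), then delete the first character.
Working it through for "kkingdom": intermediate "kgm", final "gm".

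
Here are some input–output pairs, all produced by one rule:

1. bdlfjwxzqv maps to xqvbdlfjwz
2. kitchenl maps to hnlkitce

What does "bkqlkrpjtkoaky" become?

The transformation: move the last 3 characters to the front (rotate right by 3), then swap the first and last characters.
Starting from "bkqlkrpjtkoaky": after the first operation, "akybkqlkrpjtko"; after the second, "okybkqlkrpjtka".
(Check on "kitchenl": → "enlkitch" → "hnlkitce" ✓)

okybkqlkrpjtka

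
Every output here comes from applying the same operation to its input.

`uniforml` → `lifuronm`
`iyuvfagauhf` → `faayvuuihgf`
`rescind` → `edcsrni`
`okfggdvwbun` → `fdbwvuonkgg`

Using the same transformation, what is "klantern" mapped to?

Looking at the pairs, the operation is to sort the characters into reverse alphabetical order, then move the last 3 characters to the front (rotate right by 3).
Starting from "klantern": after the first operation, "trnnlkea"; after the second, "keatrnnl".

keatrnnl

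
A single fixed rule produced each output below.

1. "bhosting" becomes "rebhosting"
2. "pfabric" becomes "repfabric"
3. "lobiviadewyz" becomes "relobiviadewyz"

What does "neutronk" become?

In each case the input is transformed by: prepend "re".
For "neutronk" the result is "reneutronk".

reneutronk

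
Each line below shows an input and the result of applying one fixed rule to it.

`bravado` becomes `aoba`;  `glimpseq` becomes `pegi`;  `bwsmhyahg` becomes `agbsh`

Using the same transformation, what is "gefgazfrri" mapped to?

Rule — keep every other character starting from the first (positions 1st, 3rd, 5th, ...), then move the last 2 characters to the front (rotate right by 2).
"gefgazfrri" → "gfafr" → "frgfa".

frgfa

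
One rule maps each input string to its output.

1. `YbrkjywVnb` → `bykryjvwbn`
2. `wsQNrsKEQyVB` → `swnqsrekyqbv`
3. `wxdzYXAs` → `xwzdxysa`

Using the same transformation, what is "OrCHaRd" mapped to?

Rule — swap each adjacent pair of characters (1↔2, 3↔4, ...), then convert every letter to lowercase.
On "OrCHaRd" that produces "rohcrad".

rohcrad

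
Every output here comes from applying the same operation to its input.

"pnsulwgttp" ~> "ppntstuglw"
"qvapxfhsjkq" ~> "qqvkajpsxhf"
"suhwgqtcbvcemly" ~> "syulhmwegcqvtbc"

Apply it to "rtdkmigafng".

The rule is to take characters alternately from the front and the back (1st, last, 2nd, 2nd-last, ...).
So "rtdkmigafng" becomes "rgtndfkamgi".

rgtndfkamgi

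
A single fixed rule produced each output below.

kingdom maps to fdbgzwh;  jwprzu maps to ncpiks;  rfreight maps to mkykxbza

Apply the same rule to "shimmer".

klabffx

Looking at the pairs, the operation is to shift every letter 7 places backward in the alphabet (wrapping around), then move the last character to the front.
Starting from "shimmer": after the first operation, "labffxk"; after the second, "klabffx".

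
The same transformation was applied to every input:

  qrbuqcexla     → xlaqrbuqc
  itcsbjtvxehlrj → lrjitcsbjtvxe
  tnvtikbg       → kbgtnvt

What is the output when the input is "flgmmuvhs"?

vhsflgmm

The transformation: move the last 3 characters to the front (rotate right by 3), then delete the last character.
Working it through for "flgmmuvhs": intermediate "vhsflgmmu", final "vhsflgmm".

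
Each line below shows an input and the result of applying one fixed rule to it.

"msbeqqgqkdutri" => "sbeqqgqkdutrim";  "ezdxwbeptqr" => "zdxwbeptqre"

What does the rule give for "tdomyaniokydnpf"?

domyaniokydnpft

The rule is to move the first character to the end.
Applying that to "tdomyaniokydnpf" gives "domyaniokydnpft".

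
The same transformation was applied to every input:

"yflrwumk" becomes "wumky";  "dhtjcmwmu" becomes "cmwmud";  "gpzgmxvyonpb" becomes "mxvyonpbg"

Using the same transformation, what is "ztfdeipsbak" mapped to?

eipsbakz

Looking at the pairs, the operation is to move the first character to the end, then delete the first 3 characters.
Starting from "ztfdeipsbak": after the first operation, "tfdeipsbakz"; after the second, "eipsbakz".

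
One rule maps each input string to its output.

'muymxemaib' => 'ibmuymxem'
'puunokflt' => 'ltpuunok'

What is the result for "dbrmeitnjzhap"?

apdbrmeitnjz

What's happening: move the last 2 characters to the front (rotate right by 2), then delete the last character.
Working it through for "dbrmeitnjzhap": intermediate "apdbrmeitnjzh", final "apdbrmeitnjz".
(Check on "puunokflt": → "ltpuunokf" → "ltpuunok" ✓)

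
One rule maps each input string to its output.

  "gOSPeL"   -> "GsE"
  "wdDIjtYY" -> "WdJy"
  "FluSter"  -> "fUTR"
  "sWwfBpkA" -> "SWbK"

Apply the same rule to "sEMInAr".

SmNR

The pattern: keep every other character starting from the first (positions 1st, 3rd, 5th, ...), then flip the case of every letter.
"sEMInAr" → "sMnr" → "SmNR".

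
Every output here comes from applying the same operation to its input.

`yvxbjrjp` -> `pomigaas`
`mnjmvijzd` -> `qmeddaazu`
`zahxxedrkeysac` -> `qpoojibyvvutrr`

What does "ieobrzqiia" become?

qihfzzzvsr

In each case the input is transformed by: sort the characters into reverse alphabetical order, then shift every letter 9 places backward in the alphabet (wrapping around).
Starting from "ieobrzqiia": after the first operation, "zrqoiiieba"; after the second, "qihfzzzvsr".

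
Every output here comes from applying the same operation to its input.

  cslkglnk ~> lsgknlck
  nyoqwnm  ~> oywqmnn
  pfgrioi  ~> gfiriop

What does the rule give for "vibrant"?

biartnv

The rule is to move the first character to the end, then swap each adjacent pair of characters (1↔2, 3↔4, ...).
Working it through for "vibrant": intermediate "ibrantv", final "biartnv".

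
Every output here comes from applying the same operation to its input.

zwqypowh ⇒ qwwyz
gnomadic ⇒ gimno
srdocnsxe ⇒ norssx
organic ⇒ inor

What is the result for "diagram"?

Looking at the pairs, the operation is to sort the characters into alphabetical order, then delete the first 3 characters.
For "diagram", step one produces "aadgimr"; step two turns that into "gimr".
(Check on "zwqypowh": → "hopqwwyz" → "qwwyz" ✓)

gimr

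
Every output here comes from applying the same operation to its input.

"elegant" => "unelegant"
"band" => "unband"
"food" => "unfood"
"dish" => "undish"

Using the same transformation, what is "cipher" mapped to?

uncipher

Each output is the input with this applied: prepend "un".
For "cipher" the result is "uncipher".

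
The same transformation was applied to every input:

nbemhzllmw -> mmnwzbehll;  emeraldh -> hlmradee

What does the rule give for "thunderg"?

Looking at the pairs, the operation is to sort the characters into alphabetical order, then swap the front and back halves of the string.
Working it through for "thunderg": intermediate "deghnrtu", final "nrtudegh".
(Check on "emeraldh": → "adeehlmr" → "hlmradee" ✓)

nrtudegh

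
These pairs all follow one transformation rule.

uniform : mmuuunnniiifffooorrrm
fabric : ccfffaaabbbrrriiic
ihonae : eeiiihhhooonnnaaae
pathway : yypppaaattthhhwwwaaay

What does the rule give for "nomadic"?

ccnnnooommmaaadddiiic

The pattern: repeat every character 3 times, then move the last 2 characters to the front (rotate right by 2).
On "nomadic": the first step gives "nnnooommmaaadddiiiccc", and the second then gives "ccnnnooommmaaadddiiic".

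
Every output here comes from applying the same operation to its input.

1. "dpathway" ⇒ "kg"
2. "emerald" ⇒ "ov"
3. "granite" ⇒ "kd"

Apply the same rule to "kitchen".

do

Looking at the pairs, the operation is to shift every letter 10 places forward in the alphabet (wrapping around), then keep one character in every 3, starting at position 3 (positions 3rd, 6th, 9th, ...).
For "kitchen", step one produces "usdmrox"; step two turns that into "do".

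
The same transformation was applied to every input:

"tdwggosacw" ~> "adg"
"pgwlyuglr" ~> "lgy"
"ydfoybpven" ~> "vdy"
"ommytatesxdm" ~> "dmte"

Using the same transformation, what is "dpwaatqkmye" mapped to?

The transformation: keep one character in every 3, starting at position 2 (positions 2nd, 5th, 8th, ...), then move the last character to the front.
"dpwaatqkmye" → "pake" → "epak".

epak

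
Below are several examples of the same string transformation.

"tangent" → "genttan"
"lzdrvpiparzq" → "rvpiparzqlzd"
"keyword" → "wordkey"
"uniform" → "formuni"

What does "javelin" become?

elinjav

Looking at the pairs, the operation is to move the first 3 characters to the end (rotate left by 3).
Doing the same to "javelin": "elinjav".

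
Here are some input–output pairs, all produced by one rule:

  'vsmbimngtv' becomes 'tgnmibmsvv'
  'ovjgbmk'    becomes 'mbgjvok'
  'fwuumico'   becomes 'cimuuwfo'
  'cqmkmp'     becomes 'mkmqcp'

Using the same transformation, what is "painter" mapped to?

etniapr

Rule — reverse the string, then move the first character to the end.
Starting from "painter": after the first operation, "retniap"; after the second, "etniapr".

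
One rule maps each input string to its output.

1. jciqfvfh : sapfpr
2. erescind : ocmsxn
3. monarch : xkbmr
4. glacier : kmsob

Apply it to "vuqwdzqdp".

agnjanz

The transformation: delete the first 2 characters, then shift every letter 10 places forward in the alphabet (wrapping around).
For "vuqwdzqdp", step one produces "qwdzqdp"; step two turns that into "agnjanz".
(Check on "erescind": → "escind" → "ocmsxn" ✓)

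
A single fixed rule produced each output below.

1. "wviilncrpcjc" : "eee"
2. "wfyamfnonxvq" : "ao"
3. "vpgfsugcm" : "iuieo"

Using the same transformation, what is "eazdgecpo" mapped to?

The transformation: shift every letter 2 places forward in the alphabet (wrapping around), then keep only the vowels.
Starting from "eazdgecpo": after the first operation, "gcbfigerq"; after the second, "ie".

ie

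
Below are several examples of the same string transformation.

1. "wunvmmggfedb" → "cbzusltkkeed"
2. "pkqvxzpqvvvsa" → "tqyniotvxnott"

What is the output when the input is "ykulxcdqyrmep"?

kcnwisjvabowp

The rule is to shift every letter 2 places backward in the alphabet (wrapping around), then move the last 3 characters to the front (rotate right by 3).
"ykulxcdqyrmep" → "kcnwisjvabowp".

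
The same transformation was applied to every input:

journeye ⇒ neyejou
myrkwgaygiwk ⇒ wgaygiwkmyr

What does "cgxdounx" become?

Each output is the input with this applied: move the first 3 characters to the end (rotate left by 3), then delete the first character.
So "cgxdounx" becomes "ounxcgx".

ounxcgx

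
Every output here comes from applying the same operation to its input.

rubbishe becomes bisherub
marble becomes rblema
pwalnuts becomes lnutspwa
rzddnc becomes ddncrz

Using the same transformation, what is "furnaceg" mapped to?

nacegfur

What's happening: swap the front and back halves of the string, then move the last character to the front.
On "furnaceg": the first step gives "acegfurn", and the second then gives "nacegfur".
(Check on "rzddnc": → "dncrzd" → "ddncrz" ✓)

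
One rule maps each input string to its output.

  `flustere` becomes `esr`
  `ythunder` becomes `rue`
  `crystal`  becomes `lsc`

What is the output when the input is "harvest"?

tvh

Each output is the input with this applied: swap the first and last characters, then keep one character in every 3, starting at position 1 (positions 1st, 4th, 7th, ...).
Starting from "harvest": after the first operation, "tarvesh"; after the second, "tvh".
(Check on "crystal": → "lrystac" → "lsc" ✓)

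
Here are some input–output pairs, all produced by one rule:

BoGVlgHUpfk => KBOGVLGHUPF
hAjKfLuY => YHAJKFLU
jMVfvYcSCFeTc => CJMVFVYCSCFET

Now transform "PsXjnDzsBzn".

NPSXJNDZSBZ

Rule — move the last character to the front, then convert every letter to uppercase.
Working it through for "PsXjnDzsBzn": intermediate "nPsXjnDzsBz", final "NPSXJNDZSBZ".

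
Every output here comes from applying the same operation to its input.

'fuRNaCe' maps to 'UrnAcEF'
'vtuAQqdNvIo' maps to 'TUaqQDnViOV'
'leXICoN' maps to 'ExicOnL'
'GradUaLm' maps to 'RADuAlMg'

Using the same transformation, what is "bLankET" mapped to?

Rule — move the first character to the end, then flip the case of every letter.
For "bLankET", step one produces "LankETb"; step two turns that into "lANKetB".

lANKetB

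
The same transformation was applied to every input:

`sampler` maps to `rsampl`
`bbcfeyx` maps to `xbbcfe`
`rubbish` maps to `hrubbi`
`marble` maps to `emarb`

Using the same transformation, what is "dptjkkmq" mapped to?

The rule is to move the last 2 characters to the front (rotate right by 2), then delete the first character.
Applying both steps to "dptjkkmq": "mqdptjkk", then "qdptjkk".
(Check on "rubbish": → "shrubbi" → "hrubbi" ✓)

qdptjkk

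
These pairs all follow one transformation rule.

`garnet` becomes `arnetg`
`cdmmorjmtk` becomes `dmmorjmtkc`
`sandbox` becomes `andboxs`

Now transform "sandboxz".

andboxzs

The pattern: move the first character to the end.
Doing the same to "sandboxz": "andboxzs".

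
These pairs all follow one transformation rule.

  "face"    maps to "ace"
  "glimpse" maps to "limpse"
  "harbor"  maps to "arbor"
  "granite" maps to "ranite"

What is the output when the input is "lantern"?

antern

The transformation: delete the first character.
Doing the same to "lantern": "antern".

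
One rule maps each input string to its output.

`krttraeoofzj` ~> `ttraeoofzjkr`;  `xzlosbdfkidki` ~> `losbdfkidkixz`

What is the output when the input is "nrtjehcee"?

tjehceenr

What's happening: move the first 2 characters to the end (rotate left by 2).
"nrtjehcee" → "tjehceenr".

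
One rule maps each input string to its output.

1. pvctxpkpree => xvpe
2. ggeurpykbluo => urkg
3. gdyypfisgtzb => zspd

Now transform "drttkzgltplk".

rllk

The rule is to keep one character in every 3, starting at position 2 (positions 2nd, 5th, 8th, ...), then sort the characters into reverse alphabetical order.
"drttkzgltplk" → "rkll" → "rllk".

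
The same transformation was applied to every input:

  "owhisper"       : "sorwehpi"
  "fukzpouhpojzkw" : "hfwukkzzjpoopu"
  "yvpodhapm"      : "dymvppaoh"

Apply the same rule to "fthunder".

nfrtehdu

What's happening: take characters alternately from the front and the back (1st, last, 2nd, 2nd-last, ...), then move the last character to the front.
Applying both steps to "fthunder": "frtehdun", then "nfrtehdu".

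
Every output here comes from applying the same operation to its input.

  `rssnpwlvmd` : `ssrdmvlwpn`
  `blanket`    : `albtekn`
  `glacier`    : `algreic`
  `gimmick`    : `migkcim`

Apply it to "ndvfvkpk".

The rule is to reverse the string, then move the last 3 characters to the front (rotate right by 3).
Starting from "ndvfvkpk": after the first operation, "kpkvfvdn"; after the second, "vdnkpkvf".

vdnkpkvf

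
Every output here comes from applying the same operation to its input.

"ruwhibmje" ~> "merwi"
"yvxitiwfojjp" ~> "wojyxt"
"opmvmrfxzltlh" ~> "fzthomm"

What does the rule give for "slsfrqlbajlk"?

Rule — keep every other character starting from the first (positions 1st, 3rd, 5th, ...), then move the first 3 characters to the end (rotate left by 3).
On "slsfrqlbajlk" that produces "lalssr".

lalssr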